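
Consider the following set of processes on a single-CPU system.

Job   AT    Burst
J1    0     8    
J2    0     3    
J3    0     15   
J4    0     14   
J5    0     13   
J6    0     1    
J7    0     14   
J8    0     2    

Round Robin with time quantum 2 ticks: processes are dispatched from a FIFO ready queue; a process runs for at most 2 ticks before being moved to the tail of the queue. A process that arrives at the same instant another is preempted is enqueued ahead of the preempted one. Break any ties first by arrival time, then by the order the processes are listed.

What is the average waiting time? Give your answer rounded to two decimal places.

35.50

Gantt: | J1 0-2 | J2 2-4 | J3 4-6 | J4 6-8 | J5 8-10 | J6 10-11 | J7 11-13 | J8 13-15 | J1 15-17 | J2 17-18 | J3 18-20 | J4 20-22 | J5 22-24 | J7 24-26 | J1 26-28 | J3 28-30 | J4 30-32 | J5 32-34 | J7 34-36 | J1 36-38 | J3 38-40 | J4 40-42 | J5 42-44 | J7 44-46 | J3 46-48 | J4 48-50 | J5 50-52 | J7 52-54 | J3 54-56 | J4 56-58 | J5 58-60 | J7 60-62 | J3 62-64 | J4 64-66 | J5 66-67 | J7 67-69 | J3 69-70 |
Completion: J1=38  J2=18  J3=70  J4=66  J5=67  J6=11  J7=69  J8=15
Waiting times: J1=30, J2=15, J3=55, J4=52, J5=54, J6=10, J7=55, J8=13
Average waiting = (30+15+55+52+54+10+55+13) / 8 = 284/8 = 35.50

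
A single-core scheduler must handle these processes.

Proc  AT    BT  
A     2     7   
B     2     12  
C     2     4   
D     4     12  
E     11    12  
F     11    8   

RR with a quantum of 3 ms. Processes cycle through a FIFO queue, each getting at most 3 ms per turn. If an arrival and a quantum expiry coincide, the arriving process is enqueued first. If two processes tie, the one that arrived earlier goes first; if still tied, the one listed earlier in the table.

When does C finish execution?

27

Timeline: | idle 0-2 | A 2-5 | B 5-8 | C 8-11 | D 11-14 | A 14-17 | B 17-20 | E 20-23 | F 23-26 | C 26-27 | D 27-30 | A 30-31 | B 31-34 | E 34-37 | F 37-40 | D 40-43 | B 43-46 | E 46-49 | F 49-51 | D 51-54 | E 54-57 |
Completion: A=31  B=46  C=27  D=54  E=57  F=51
Turnaround (C−A): A=29  B=44  C=25  D=50  E=46  F=40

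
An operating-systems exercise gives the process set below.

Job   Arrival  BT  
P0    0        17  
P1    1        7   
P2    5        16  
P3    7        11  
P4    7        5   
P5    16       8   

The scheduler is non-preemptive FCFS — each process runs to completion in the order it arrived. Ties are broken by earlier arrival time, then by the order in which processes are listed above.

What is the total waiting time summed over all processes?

152

Timeline: | P0 0-17 | P1 17-24 | P2 24-40 | P3 40-51 | P4 51-56 | P5 56-64 |
Completion: P0=17  P1=24  P2=40  P3=51  P4=56  P5=64
Waiting = turnaround − burst: P0=0, P1=16, P2=19, P3=33, P4=44, P5=40
Total waiting = 0 + 16 + 19 + 33 + 44 + 40 = 152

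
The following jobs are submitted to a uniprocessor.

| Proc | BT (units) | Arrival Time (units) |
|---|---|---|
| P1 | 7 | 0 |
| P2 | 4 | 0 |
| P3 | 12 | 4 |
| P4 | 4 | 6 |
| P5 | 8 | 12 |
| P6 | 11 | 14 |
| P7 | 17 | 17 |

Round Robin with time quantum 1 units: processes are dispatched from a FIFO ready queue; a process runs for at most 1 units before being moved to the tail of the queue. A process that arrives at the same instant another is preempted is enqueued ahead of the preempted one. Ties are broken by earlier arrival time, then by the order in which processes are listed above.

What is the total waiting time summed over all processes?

156

Schedule: | P1 0-1 | P2 1-2 | P1 2-3 | P2 3-4 | P1 4-5 | P3 5-6 | P2 6-7 | P1 7-8 | P4 8-9 | P3 9-10 | P2 10-11 | P1 11-12 | P4 12-13 | P3 13-14 | P5 14-15 | P1 15-16 | P4 16-17 | P6 17-18 | P3 18-19 | P5 19-20 | P1 20-21 | P7 21-22 | P4 22-23 | P6 23-24 | P3 24-25 | P5 25-26 | P7 26-27 | P6 27-28 | P3 28-29 | P5 29-30 | P7 30-31 | P6 31-32 | P3 32-33 | P5 33-34 | P7 34-35 | P6 35-36 | P3 36-37 | P5 37-38 | P7 38-39 | P6 39-40 | P3 40-41 | P5 41-42 | P7 42-43 | P6 43-44 | P3 44-45 | P5 45-46 | P7 46-47 | P6 47-48 | P3 48-49 | P7 49-50 | P6 50-51 | P3 51-52 | P7 52-53 | P6 53-54 | P7 54-55 | P6 55-56 | P7 56-63 |
Completion: P1=21  P2=11  P3=52  P4=23  P5=46  P6=56  P7=63
Turnaround (C−A): P1=21  P2=11  P3=48  P4=17  P5=34  P6=42  P7=46
Waiting = turnaround − burst: P1=14, P2=7, P3=36, P4=13, P5=26, P6=31, P7=29
Total waiting = 14 + 7 + 36 + 13 + 26 + 31 + 29 = 156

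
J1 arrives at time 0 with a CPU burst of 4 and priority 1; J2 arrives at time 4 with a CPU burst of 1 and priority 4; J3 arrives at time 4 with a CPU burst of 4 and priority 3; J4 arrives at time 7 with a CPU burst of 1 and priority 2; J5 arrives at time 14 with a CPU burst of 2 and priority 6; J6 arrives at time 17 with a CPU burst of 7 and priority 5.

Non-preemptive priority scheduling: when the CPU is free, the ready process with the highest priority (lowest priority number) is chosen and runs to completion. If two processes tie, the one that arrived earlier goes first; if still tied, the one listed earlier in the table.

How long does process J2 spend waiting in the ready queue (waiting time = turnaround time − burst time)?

5

Timeline: | J1 0-4 | J3 4-8 | J4 8-9 | J2 9-10 | idle 10-14 | J5 14-16 | idle 16-17 | J6 17-24 |
Completion: J1=4  J2=10  J3=8  J4=9  J5=16  J6=24
Waiting(J2) = turnaround − burst = 6 − 1 = 5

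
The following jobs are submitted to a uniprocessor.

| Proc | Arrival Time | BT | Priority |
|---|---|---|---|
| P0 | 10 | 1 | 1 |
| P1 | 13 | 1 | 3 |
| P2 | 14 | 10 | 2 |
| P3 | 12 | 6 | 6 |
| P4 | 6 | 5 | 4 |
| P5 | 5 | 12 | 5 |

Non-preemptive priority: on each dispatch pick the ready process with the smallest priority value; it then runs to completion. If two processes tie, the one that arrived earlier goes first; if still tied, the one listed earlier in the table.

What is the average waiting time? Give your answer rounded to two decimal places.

Gantt: | idle 0-5 | P5 5-17 | P0 17-18 | P2 18-28 | P1 28-29 | P4 29-34 | P3 34-40 |
Completion: P0=18  P1=29  P2=28  P3=40  P4=34  P5=17
Turnaround (C−A): P0=8  P1=16  P2=14  P3=28  P4=28  P5=12
Waiting times: P0=7, P1=15, P2=4, P3=22, P4=23, P5=0
Average waiting = (7+15+4+22+23+0) / 6 = 71/6 = 11.83

11.83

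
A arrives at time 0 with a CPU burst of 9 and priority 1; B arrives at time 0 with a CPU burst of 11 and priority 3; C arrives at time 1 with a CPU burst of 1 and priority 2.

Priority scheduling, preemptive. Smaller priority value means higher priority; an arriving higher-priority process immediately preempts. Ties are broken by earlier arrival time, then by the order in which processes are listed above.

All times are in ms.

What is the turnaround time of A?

9

Schedule: | A 0-9 | C 9-10 | B 10-21 |
Completion: A=9  B=21  C=10
Turnaround (C−A): A=9  B=21  C=9
Turnaround(A) = completion − arrival = 9 − 0 = 9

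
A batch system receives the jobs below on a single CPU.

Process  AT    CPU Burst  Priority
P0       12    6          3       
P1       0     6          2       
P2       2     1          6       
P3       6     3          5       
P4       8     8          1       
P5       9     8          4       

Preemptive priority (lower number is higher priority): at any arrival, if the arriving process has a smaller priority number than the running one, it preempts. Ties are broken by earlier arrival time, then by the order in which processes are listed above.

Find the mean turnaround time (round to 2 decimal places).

16.67

Timeline: | P1 0-6 | P3 6-8 | P4 8-16 | P0 16-22 | P5 22-30 | P3 30-31 | P2 31-32 |
Completion: P0=22  P1=6  P2=32  P3=31  P4=16  P5=30
Turnaround (C−A): P0=10  P1=6  P2=30  P3=25  P4=8  P5=21
Turnaround times: P0=10, P1=6, P2=30, P3=25, P4=8, P5=21
Average turnaround = (10+6+30+25+8+21) / 6 = 100/6 = 16.67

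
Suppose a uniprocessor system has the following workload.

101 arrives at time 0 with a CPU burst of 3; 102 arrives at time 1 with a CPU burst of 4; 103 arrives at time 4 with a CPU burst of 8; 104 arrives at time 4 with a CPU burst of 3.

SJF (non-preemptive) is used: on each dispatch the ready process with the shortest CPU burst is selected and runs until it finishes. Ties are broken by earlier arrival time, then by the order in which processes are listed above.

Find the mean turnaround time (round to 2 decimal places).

Schedule: | 101 0-3 | 102 3-7 | 104 7-10 | 103 10-18 |
Completion: 101=3  102=7  103=18  104=10
Turnaround times: 101=3, 102=6, 103=14, 104=6
Average turnaround = (3+6+14+6) / 4 = 29/4 = 7.25

7.25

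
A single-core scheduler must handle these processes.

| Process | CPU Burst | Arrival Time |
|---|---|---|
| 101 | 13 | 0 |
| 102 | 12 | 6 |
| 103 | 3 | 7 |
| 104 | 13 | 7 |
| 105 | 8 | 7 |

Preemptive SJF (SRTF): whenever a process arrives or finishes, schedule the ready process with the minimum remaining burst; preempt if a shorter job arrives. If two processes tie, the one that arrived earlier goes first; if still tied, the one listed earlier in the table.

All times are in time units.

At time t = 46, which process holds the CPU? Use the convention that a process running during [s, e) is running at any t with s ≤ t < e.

104

Gantt: | 101 0-7 | 103 7-10 | 101 10-16 | 105 16-24 | 102 24-36 | 104 36-49 |
Completion: 101=16  102=36  103=10  104=49  105=24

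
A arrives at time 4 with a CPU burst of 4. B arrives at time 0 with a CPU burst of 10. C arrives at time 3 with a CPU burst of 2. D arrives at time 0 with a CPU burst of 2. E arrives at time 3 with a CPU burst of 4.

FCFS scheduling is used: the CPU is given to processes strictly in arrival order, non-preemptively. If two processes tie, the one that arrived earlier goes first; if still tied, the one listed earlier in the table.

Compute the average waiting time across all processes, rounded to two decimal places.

8.80

Gantt: | B 0-10 | D 10-12 | C 12-14 | E 14-18 | A 18-22 |
Completion: A=22  B=10  C=14  D=12  E=18
Turnaround (C−A): A=18  B=10  C=11  D=12  E=15
Waiting times: A=14, B=0, C=9, D=10, E=11
Average waiting = (14+0+9+10+11) / 5 = 44/5 = 8.80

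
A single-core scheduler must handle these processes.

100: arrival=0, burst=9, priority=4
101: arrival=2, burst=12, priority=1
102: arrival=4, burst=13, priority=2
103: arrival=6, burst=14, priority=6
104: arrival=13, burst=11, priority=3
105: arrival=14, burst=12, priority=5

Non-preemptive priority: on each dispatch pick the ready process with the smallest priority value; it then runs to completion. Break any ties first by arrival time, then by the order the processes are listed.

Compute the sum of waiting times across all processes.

Schedule: | 100 0-9 | 101 9-21 | 102 21-34 | 104 34-45 | 105 45-57 | 103 57-71 |
Completion: 100=9  101=21  102=34  103=71  104=45  105=57
Waiting = turnaround − burst: 100=0, 101=7, 102=17, 103=51, 104=21, 105=31
Total waiting = 0 + 7 + 17 + 51 + 21 + 31 = 127

127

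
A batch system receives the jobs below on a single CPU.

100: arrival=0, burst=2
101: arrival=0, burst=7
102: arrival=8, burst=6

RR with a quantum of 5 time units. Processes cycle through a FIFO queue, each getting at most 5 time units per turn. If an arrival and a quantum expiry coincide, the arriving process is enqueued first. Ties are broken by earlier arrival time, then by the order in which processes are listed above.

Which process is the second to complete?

101

Gantt: | 100 0-2 | 101 2-9 | 102 9-15 |
Completion: 100=2  101=9  102=15
Finish order: 100 → 101 → 102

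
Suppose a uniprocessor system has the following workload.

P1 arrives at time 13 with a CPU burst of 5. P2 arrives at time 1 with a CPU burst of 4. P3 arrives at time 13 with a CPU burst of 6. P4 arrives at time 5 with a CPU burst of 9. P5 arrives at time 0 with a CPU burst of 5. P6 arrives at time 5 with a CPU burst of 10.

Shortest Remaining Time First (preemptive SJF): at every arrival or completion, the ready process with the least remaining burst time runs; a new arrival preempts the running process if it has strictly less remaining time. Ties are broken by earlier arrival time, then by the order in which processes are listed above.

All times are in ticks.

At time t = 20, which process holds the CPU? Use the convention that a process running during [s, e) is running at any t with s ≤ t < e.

P1

Gantt: | P5 0-5 | P2 5-9 | P4 9-18 | P1 18-23 | P3 23-29 | P6 29-39 |
Completion: P1=23  P2=9  P3=29  P4=18  P5=5  P6=39
Turnaround (C−A): P1=10  P2=8  P3=16  P4=13  P5=5  P6=34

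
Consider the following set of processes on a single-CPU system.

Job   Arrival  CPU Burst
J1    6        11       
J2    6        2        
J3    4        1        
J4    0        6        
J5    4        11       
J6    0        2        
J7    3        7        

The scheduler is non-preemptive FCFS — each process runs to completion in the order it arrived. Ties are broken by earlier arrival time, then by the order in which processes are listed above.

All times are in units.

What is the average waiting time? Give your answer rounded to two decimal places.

12.43

Schedule: | J4 0-6 | J6 6-8 | J7 8-15 | J3 15-16 | J5 16-27 | J1 27-38 | J2 38-40 |
Completion: J1=38  J2=40  J3=16  J4=6  J5=27  J6=8  J7=15
Turnaround (C−A): J1=32  J2=34  J3=12  J4=6  J5=23  J6=8  J7=12
Waiting times: J1=21, J2=32, J3=11, J4=0, J5=12, J6=6, J7=5
Average waiting = (21+32+11+0+12+6+5) / 7 = 87/7 = 12.43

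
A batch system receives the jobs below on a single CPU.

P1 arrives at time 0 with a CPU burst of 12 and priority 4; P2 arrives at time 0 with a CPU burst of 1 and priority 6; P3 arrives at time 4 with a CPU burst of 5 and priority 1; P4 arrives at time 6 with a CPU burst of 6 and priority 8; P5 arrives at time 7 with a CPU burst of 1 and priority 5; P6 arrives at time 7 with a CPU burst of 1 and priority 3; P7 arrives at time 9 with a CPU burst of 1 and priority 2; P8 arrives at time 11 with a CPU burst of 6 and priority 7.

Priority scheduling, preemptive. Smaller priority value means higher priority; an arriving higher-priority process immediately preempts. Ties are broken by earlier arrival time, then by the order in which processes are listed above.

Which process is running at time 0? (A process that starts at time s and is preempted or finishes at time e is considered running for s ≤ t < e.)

Schedule: | P1 0-4 | P3 4-9 | P7 9-10 | P6 10-11 | P1 11-19 | P5 19-20 | P2 20-21 | P8 21-27 | P4 27-33 |
Completion: P1=19  P2=21  P3=9  P4=33  P5=20  P6=11  P7=10  P8=27
Turnaround (C−A): P1=19  P2=21  P3=5  P4=27  P5=13  P6=4  P7=1  P8=16

P1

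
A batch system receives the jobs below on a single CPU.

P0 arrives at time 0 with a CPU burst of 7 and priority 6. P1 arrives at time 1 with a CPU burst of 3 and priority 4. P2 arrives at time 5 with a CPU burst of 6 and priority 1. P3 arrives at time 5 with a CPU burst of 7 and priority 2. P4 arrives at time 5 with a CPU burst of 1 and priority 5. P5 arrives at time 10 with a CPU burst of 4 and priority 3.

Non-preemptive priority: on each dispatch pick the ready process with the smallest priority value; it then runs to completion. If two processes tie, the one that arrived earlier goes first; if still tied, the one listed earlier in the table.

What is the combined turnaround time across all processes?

93

Schedule: | P0 0-7 | P2 7-13 | P3 13-20 | P5 20-24 | P1 24-27 | P4 27-28 |
Completion: P0=7  P1=27  P2=13  P3=20  P4=28  P5=24
Turnaround = completion − arrival: P0=7, P1=26, P2=8, P3=15, P4=23, P5=14
Total turnaround = 7 + 26 + 8 + 15 + 23 + 14 = 93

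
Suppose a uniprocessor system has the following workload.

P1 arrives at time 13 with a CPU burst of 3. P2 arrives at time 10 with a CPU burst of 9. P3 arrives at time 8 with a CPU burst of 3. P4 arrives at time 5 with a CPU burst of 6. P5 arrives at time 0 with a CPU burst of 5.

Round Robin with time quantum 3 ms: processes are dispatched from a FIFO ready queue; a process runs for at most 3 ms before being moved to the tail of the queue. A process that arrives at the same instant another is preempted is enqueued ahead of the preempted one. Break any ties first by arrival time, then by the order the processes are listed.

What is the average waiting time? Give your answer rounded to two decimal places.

2.80

Timeline: | P5 0-5 | P4 5-8 | P3 8-11 | P4 11-14 | P2 14-17 | P1 17-20 | P2 20-26 |
Completion: P1=20  P2=26  P3=11  P4=14  P5=5
Waiting times: P1=4, P2=7, P3=0, P4=3, P5=0
Average waiting = (4+7+0+3+0) / 5 = 14/5 = 2.80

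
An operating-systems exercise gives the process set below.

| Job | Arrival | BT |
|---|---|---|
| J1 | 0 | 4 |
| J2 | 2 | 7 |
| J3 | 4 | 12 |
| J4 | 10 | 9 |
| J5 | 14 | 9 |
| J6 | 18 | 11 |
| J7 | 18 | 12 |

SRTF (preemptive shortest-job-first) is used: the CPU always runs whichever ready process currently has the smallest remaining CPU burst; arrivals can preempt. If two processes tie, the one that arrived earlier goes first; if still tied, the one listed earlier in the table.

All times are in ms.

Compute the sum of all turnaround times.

Timeline: | J1 0-4 | J2 4-11 | J4 11-20 | J5 20-29 | J6 29-40 | J3 40-52 | J7 52-64 |
Completion: J1=4  J2=11  J3=52  J4=20  J5=29  J6=40  J7=64
Turnaround = completion − arrival: J1=4, J2=9, J3=48, J4=10, J5=15, J6=22, J7=46
Total turnaround = 4 + 9 + 48 + 10 + 15 + 22 + 46 = 154

154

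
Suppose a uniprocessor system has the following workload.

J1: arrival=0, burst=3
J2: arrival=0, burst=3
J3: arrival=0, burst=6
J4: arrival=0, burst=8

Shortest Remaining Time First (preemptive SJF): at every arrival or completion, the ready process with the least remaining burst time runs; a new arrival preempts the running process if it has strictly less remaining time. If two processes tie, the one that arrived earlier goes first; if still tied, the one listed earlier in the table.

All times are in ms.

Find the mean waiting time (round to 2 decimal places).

Schedule: | J1 0-3 | J2 3-6 | J3 6-12 | J4 12-20 |
Completion: J1=3  J2=6  J3=12  J4=20
Waiting times: J1=0, J2=3, J3=6, J4=12
Average waiting = (0+3+6+12) / 4 = 21/4 = 5.25

5.25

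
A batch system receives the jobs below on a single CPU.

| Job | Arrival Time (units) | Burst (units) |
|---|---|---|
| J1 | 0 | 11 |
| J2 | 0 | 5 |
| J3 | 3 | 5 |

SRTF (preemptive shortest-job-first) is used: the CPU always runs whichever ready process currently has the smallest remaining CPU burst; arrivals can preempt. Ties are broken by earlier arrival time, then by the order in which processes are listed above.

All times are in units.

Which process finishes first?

Timeline: | J2 0-5 | J3 5-10 | J1 10-21 |
Completion: J1=21  J2=5  J3=10
Turnaround (C−A): J1=21  J2=5  J3=7
Finish order: J2 → J3 → J1

J2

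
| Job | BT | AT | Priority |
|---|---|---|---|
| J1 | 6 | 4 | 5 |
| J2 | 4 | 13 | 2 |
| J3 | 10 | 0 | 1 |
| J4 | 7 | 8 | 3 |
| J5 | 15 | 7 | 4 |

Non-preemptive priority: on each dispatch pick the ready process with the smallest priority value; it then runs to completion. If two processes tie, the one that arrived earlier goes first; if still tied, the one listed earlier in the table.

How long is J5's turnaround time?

29

Timeline: | J3 0-10 | J4 10-17 | J2 17-21 | J5 21-36 | J1 36-42 |
Completion: J1=42  J2=21  J3=10  J4=17  J5=36
Turnaround (C−A): J1=38  J2=8  J3=10  J4=9  J5=29
Turnaround(J5) = completion − arrival = 36 − 7 = 29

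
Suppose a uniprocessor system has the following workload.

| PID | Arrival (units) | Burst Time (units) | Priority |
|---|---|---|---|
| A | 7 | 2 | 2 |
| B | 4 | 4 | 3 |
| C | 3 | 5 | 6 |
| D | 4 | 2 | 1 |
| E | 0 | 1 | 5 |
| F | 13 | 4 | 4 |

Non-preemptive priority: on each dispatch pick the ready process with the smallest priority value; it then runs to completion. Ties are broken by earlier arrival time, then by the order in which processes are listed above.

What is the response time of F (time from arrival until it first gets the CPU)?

Gantt: | E 0-1 | idle 1-3 | C 3-8 | D 8-10 | A 10-12 | B 12-16 | F 16-20 |
Completion: A=12  B=16  C=8  D=10  E=1  F=20
Turnaround (C−A): A=5  B=12  C=5  D=6  E=1  F=7
Response(F) = first start − arrival = 16 − 13 = 3

3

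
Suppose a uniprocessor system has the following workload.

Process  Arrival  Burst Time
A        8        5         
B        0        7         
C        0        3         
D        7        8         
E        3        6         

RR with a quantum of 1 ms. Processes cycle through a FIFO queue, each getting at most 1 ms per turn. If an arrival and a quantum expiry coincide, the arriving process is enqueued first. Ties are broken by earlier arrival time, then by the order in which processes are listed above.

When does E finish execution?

24

Gantt: | B 0-1 | C 1-2 | B 2-3 | C 3-4 | E 4-5 | B 5-6 | C 6-7 | E 7-8 | B 8-9 | D 9-10 | A 10-11 | E 11-12 | B 12-13 | D 13-14 | A 14-15 | E 15-16 | B 16-17 | D 17-18 | A 18-19 | E 19-20 | B 20-21 | D 21-22 | A 22-23 | E 23-24 | D 24-25 | A 25-26 | D 26-29 |
Completion: A=26  B=21  C=7  D=29  E=24
Turnaround (C−A): A=18  B=21  C=7  D=22  E=21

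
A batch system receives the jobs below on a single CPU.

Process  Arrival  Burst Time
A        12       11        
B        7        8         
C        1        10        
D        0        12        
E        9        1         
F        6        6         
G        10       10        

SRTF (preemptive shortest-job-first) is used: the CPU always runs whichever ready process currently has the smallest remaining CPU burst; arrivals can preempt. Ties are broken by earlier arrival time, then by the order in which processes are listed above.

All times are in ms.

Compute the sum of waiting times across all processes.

104

Schedule: | D 0-1 | C 1-9 | E 9-10 | C 10-12 | F 12-18 | B 18-26 | G 26-36 | D 36-47 | A 47-58 |
Completion: A=58  B=26  C=12  D=47  E=10  F=18  G=36
Turnaround (C−A): A=46  B=19  C=11  D=47  E=1  F=12  G=26
Waiting = turnaround − burst: A=35, B=11, C=1, D=35, E=0, F=6, G=16
Total waiting = 35 + 11 + 1 + 35 + 0 + 6 + 16 = 104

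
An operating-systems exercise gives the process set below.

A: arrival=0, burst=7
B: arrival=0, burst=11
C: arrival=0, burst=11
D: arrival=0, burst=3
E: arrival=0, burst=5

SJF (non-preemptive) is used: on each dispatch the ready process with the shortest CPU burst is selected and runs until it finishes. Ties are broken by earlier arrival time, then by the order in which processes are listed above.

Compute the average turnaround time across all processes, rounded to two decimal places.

Gantt: | D 0-3 | E 3-8 | A 8-15 | B 15-26 | C 26-37 |
Completion: A=15  B=26  C=37  D=3  E=8
Turnaround times: A=15, B=26, C=37, D=3, E=8
Average turnaround = (15+26+37+3+8) / 5 = 89/5 = 17.80

17.80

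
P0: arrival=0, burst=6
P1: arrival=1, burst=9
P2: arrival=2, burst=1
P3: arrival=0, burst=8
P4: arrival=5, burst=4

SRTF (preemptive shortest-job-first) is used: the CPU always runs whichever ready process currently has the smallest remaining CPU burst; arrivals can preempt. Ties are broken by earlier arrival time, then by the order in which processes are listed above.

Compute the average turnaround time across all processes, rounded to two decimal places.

12.00

Timeline: | P0 0-2 | P2 2-3 | P0 3-7 | P4 7-11 | P3 11-19 | P1 19-28 |
Completion: P0=7  P1=28  P2=3  P3=19  P4=11
Turnaround times: P0=7, P1=27, P2=1, P3=19, P4=6
Average turnaround = (7+27+1+19+6) / 5 = 60/5 = 12.00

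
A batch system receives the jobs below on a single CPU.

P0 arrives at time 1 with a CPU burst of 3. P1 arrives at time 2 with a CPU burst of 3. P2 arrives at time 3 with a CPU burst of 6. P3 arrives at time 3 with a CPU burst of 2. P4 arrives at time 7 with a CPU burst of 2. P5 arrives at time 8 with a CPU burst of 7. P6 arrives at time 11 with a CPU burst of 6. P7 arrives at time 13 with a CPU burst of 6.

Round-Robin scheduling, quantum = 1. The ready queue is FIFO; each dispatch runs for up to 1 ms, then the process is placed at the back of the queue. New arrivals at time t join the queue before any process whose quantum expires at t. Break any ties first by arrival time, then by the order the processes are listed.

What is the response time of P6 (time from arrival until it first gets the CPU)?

Gantt: | idle 0-1 | P0 1-2 | P1 2-3 | P0 3-4 | P2 4-5 | P3 5-6 | P1 6-7 | P0 7-8 | P2 8-9 | P3 9-10 | P4 10-11 | P1 11-12 | P5 12-13 | P2 13-14 | P6 14-15 | P4 15-16 | P7 16-17 | P5 17-18 | P2 18-19 | P6 19-20 | P7 20-21 | P5 21-22 | P2 22-23 | P6 23-24 | P7 24-25 | P5 25-26 | P2 26-27 | P6 27-28 | P7 28-29 | P5 29-30 | P6 30-31 | P7 31-32 | P5 32-33 | P6 33-34 | P7 34-35 | P5 35-36 |
Completion: P0=8  P1=12  P2=27  P3=10  P4=16  P5=36  P6=34  P7=35
Response(P6) = first start − arrival = 14 − 11 = 3

3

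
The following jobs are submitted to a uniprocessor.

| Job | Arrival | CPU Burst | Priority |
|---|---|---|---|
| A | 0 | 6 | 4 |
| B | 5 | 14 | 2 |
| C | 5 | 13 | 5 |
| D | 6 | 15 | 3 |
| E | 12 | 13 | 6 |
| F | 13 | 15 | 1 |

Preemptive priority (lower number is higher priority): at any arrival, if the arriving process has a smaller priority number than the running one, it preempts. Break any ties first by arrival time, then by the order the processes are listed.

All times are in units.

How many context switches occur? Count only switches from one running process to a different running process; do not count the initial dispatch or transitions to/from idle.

Schedule: | A 0-5 | B 5-13 | F 13-28 | B 28-34 | D 34-49 | A 49-50 | C 50-63 | E 63-76 |
Completion: A=50  B=34  C=63  D=49  E=76  F=28
Turnaround (C−A): A=50  B=29  C=58  D=43  E=64  F=15

7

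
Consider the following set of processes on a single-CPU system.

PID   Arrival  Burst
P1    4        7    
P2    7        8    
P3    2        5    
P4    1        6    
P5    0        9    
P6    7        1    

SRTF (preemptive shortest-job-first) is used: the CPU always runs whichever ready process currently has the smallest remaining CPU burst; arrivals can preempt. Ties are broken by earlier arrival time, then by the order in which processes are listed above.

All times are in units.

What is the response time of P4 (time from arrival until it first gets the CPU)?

Timeline: | P5 0-1 | P4 1-7 | P6 7-8 | P3 8-13 | P1 13-20 | P5 20-28 | P2 28-36 |
Completion: P1=20  P2=36  P3=13  P4=7  P5=28  P6=8
Turnaround (C−A): P1=16  P2=29  P3=11  P4=6  P5=28  P6=1
Response(P4) = first start − arrival = 1 − 1 = 0

0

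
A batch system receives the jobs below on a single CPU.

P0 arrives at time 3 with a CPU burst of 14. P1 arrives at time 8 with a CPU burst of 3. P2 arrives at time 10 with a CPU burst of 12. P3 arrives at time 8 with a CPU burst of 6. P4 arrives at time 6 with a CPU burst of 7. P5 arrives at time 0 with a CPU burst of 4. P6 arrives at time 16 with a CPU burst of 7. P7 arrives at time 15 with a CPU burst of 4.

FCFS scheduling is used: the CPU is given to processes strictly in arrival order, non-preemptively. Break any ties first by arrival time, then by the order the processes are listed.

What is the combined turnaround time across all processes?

196

Schedule: | P5 0-4 | P0 4-18 | P4 18-25 | P1 25-28 | P3 28-34 | P2 34-46 | P7 46-50 | P6 50-57 |
Completion: P0=18  P1=28  P2=46  P3=34  P4=25  P5=4  P6=57  P7=50
Turnaround (C−A): P0=15  P1=20  P2=36  P3=26  P4=19  P5=4  P6=41  P7=35
Turnaround = completion − arrival: P0=15, P1=20, P2=36, P3=26, P4=19, P5=4, P6=41, P7=35
Total turnaround = 15 + 20 + 36 + 26 + 19 + 4 + 41 + 35 = 196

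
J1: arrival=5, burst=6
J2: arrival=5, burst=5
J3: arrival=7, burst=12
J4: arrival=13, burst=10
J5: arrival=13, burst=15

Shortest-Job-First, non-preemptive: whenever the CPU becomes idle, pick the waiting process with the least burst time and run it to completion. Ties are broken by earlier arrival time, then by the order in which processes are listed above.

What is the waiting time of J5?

Gantt: | idle 0-5 | J2 5-10 | J1 10-16 | J4 16-26 | J3 26-38 | J5 38-53 |
Completion: J1=16  J2=10  J3=38  J4=26  J5=53
Turnaround (C−A): J1=11  J2=5  J3=31  J4=13  J5=40
Waiting(J5) = turnaround − burst = 40 − 15 = 25

25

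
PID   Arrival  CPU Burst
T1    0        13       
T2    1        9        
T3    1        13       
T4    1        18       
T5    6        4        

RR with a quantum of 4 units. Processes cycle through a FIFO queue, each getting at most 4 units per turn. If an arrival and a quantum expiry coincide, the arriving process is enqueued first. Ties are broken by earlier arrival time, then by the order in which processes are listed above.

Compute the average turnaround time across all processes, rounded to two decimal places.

Timeline: | T1 0-4 | T2 4-8 | T3 8-12 | T4 12-16 | T1 16-20 | T5 20-24 | T2 24-28 | T3 28-32 | T4 32-36 | T1 36-40 | T2 40-41 | T3 41-45 | T4 45-49 | T1 49-50 | T3 50-51 | T4 51-57 |
Completion: T1=50  T2=41  T3=51  T4=57  T5=24
Turnaround times: T1=50, T2=40, T3=50, T4=56, T5=18
Average turnaround = (50+40+50+56+18) / 5 = 214/5 = 42.80

42.80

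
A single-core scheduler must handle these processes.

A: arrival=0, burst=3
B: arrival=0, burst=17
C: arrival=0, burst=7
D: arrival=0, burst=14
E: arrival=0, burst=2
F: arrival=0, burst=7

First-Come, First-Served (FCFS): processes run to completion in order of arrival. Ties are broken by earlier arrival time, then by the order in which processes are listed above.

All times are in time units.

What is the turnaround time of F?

Timeline: | A 0-3 | B 3-20 | C 20-27 | D 27-41 | E 41-43 | F 43-50 |
Completion: A=3  B=20  C=27  D=41  E=43  F=50
Turnaround (C−A): A=3  B=20  C=27  D=41  E=43  F=50
Turnaround(F) = completion − arrival = 50 − 0 = 50

50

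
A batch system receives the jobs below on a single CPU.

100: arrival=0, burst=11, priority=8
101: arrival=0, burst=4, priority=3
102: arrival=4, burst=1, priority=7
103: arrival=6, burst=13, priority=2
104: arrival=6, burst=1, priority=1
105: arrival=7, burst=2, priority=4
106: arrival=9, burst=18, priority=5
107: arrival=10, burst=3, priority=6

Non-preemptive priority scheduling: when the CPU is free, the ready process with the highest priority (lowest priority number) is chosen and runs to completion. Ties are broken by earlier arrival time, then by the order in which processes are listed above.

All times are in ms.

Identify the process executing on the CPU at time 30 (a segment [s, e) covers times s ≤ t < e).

105

Schedule: | 101 0-4 | 102 4-5 | 100 5-16 | 104 16-17 | 103 17-30 | 105 30-32 | 106 32-50 | 107 50-53 |
Completion: 100=16  101=4  102=5  103=30  104=17  105=32  106=50  107=53
Turnaround (C−A): 100=16  101=4  102=1  103=24  104=11  105=25  106=41  107=43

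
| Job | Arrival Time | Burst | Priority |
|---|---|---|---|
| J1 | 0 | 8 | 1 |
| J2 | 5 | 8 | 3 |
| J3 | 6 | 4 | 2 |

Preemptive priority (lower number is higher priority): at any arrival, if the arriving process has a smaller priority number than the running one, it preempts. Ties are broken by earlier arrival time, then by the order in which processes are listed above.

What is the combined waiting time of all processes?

9

Timeline: | J1 0-8 | J3 8-12 | J2 12-20 |
Completion: J1=8  J2=20  J3=12
Turnaround (C−A): J1=8  J2=15  J3=6
Waiting = turnaround − burst: J1=0, J2=7, J3=2
Total waiting = 0 + 7 + 2 = 9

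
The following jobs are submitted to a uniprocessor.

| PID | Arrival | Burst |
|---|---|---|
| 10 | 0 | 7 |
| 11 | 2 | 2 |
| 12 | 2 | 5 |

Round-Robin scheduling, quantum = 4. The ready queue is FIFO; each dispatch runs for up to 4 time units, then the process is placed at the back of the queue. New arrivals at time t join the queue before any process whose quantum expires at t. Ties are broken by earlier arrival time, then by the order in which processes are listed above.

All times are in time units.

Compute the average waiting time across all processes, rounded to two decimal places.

5.00

Timeline: | 10 0-4 | 11 4-6 | 12 6-10 | 10 10-13 | 12 13-14 |
Completion: 10=13  11=6  12=14
Turnaround (C−A): 10=13  11=4  12=12
Waiting times: 10=6, 11=2, 12=7
Average waiting = (6+2+7) / 3 = 15/3 = 5.00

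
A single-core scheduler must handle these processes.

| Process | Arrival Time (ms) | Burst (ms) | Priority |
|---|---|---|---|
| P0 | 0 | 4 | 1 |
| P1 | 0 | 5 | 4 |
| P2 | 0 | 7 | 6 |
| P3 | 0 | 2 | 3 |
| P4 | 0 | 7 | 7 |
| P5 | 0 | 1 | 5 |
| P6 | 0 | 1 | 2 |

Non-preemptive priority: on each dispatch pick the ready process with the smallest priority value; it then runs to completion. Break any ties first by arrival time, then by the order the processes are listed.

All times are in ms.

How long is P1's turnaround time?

Schedule: | P0 0-4 | P6 4-5 | P3 5-7 | P1 7-12 | P5 12-13 | P2 13-20 | P4 20-27 |
Completion: P0=4  P1=12  P2=20  P3=7  P4=27  P5=13  P6=5
Turnaround (C−A): P0=4  P1=12  P2=20  P3=7  P4=27  P5=13  P6=5
Turnaround(P1) = completion − arrival = 12 − 0 = 12

12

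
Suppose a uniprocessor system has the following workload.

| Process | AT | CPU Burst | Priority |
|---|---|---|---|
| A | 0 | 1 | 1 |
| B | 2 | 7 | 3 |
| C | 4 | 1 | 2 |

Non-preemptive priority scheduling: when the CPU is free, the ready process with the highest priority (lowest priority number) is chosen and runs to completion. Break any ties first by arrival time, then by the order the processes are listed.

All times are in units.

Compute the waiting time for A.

0

Gantt: | A 0-1 | idle 1-2 | B 2-9 | C 9-10 |
Completion: A=1  B=9  C=10
Turnaround (C−A): A=1  B=7  C=6
Waiting(A) = turnaround − burst = 1 − 1 = 0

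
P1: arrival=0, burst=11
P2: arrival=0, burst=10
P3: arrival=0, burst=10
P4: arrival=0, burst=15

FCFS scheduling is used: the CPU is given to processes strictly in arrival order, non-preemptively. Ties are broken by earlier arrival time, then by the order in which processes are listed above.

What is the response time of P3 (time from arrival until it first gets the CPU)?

Gantt: | P1 0-11 | P2 11-21 | P3 21-31 | P4 31-46 |
Completion: P1=11  P2=21  P3=31  P4=46
Turnaround (C−A): P1=11  P2=21  P3=31  P4=46
Response(P3) = first start − arrival = 21 − 0 = 21

21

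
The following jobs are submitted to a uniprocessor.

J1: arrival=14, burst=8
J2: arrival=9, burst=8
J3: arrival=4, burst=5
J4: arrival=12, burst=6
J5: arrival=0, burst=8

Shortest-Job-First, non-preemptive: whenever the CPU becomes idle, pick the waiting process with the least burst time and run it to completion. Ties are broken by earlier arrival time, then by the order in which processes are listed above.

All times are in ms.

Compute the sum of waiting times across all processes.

28

Timeline: | J5 0-8 | J3 8-13 | J4 13-19 | J2 19-27 | J1 27-35 |
Completion: J1=35  J2=27  J3=13  J4=19  J5=8
Turnaround (C−A): J1=21  J2=18  J3=9  J4=7  J5=8
Waiting = turnaround − burst: J1=13, J2=10, J3=4, J4=1, J5=0
Total waiting = 13 + 10 + 4 + 1 + 0 = 28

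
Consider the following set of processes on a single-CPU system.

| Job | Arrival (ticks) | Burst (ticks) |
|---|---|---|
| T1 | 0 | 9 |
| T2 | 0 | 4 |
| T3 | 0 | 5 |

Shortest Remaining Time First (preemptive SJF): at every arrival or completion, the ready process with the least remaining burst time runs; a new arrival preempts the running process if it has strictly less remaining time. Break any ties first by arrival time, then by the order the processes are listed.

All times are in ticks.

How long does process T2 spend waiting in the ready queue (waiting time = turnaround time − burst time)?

Gantt: | T2 0-4 | T3 4-9 | T1 9-18 |
Completion: T1=18  T2=4  T3=9
Waiting(T2) = turnaround − burst = 4 − 4 = 0

0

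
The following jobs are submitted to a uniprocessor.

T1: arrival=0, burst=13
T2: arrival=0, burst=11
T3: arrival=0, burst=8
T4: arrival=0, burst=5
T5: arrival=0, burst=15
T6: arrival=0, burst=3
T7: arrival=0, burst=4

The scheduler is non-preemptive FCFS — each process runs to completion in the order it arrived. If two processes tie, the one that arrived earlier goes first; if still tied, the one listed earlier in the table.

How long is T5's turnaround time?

Timeline: | T1 0-13 | T2 13-24 | T3 24-32 | T4 32-37 | T5 37-52 | T6 52-55 | T7 55-59 |
Completion: T1=13  T2=24  T3=32  T4=37  T5=52  T6=55  T7=59
Turnaround(T5) = completion − arrival = 52 − 0 = 52

52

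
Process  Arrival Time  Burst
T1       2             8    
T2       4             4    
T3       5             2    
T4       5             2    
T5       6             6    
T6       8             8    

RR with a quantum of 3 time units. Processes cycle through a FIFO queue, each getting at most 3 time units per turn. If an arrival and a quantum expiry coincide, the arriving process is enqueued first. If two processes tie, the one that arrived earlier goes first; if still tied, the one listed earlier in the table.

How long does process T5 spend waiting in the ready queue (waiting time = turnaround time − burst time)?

Timeline: | idle 0-2 | T1 2-5 | T2 5-8 | T3 8-10 | T4 10-12 | T1 12-15 | T5 15-18 | T6 18-21 | T2 21-22 | T1 22-24 | T5 24-27 | T6 27-32 |
Completion: T1=24  T2=22  T3=10  T4=12  T5=27  T6=32
Turnaround (C−A): T1=22  T2=18  T3=5  T4=7  T5=21  T6=24
Waiting(T5) = turnaround − burst = 21 − 6 = 15

15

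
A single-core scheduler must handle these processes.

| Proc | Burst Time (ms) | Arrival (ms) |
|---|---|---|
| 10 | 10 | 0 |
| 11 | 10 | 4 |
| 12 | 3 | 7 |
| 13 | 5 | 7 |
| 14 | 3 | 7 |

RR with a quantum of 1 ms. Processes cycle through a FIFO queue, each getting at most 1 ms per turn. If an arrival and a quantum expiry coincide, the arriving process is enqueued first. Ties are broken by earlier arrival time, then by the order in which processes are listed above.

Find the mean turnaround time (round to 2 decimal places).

Timeline: | 10 0-4 | 11 4-5 | 10 5-6 | 11 6-7 | 10 7-8 | 12 8-9 | 13 9-10 | 14 10-11 | 11 11-12 | 10 12-13 | 12 13-14 | 13 14-15 | 14 15-16 | 11 16-17 | 10 17-18 | 12 18-19 | 13 19-20 | 14 20-21 | 11 21-22 | 10 22-23 | 13 23-24 | 11 24-25 | 10 25-26 | 13 26-27 | 11 27-31 |
Completion: 10=26  11=31  12=19  13=27  14=21
Turnaround (C−A): 10=26  11=27  12=12  13=20  14=14
Turnaround times: 10=26, 11=27, 12=12, 13=20, 14=14
Average turnaround = (26+27+12+20+14) / 5 = 99/5 = 19.80

19.80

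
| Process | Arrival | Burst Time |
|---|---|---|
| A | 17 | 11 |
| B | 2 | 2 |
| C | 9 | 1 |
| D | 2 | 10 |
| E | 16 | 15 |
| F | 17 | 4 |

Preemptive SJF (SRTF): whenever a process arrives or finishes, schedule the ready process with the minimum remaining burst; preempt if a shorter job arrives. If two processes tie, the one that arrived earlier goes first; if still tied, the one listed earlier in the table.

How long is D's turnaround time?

13

Schedule: | idle 0-2 | B 2-4 | D 4-9 | C 9-10 | D 10-15 | idle 15-16 | E 16-17 | F 17-21 | A 21-32 | E 32-46 |
Completion: A=32  B=4  C=10  D=15  E=46  F=21
Turnaround(D) = completion − arrival = 15 − 2 = 13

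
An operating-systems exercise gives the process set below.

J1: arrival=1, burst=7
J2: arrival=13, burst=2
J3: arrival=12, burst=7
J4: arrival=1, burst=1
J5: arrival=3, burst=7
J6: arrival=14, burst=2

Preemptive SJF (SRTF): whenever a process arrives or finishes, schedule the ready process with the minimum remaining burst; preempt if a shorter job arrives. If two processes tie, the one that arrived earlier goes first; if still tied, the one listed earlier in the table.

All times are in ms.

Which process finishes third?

Gantt: | idle 0-1 | J4 1-2 | J1 2-9 | J5 9-13 | J2 13-15 | J6 15-17 | J5 17-20 | J3 20-27 |
Completion: J1=9  J2=15  J3=27  J4=2  J5=20  J6=17
Finish order: J4 → J1 → J2 → J6 → J5 → J3

J2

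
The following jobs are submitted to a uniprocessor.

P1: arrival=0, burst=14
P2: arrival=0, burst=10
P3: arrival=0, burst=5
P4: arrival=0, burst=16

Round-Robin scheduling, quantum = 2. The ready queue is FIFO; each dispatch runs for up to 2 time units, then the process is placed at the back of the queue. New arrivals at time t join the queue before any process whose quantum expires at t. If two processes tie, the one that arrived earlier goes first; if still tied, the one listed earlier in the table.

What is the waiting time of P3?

Schedule: | P1 0-2 | P2 2-4 | P3 4-6 | P4 6-8 | P1 8-10 | P2 10-12 | P3 12-14 | P4 14-16 | P1 16-18 | P2 18-20 | P3 20-21 | P4 21-23 | P1 23-25 | P2 25-27 | P4 27-29 | P1 29-31 | P2 31-33 | P4 33-35 | P1 35-37 | P4 37-39 | P1 39-41 | P4 41-45 |
Completion: P1=41  P2=33  P3=21  P4=45
Turnaround (C−A): P1=41  P2=33  P3=21  P4=45
Waiting(P3) = turnaround − burst = 21 − 5 = 16

16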